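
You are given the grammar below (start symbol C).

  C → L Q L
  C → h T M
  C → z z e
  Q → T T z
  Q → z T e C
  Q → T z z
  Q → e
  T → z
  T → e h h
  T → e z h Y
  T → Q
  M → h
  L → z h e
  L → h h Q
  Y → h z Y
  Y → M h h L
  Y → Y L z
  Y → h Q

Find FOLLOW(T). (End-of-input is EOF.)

In C → h T M: add FIRST(M) = { h }.
In Q → T T z: add FIRST(T z) = { e, z }.
In Q → T T z: add FIRST(z) = { z }.
In Q → z T e C: add FIRST(e C) = { e }.
In Q → T z z: add FIRST(z z) = { z }.
Union: FOLLOW(T) = { e, h, z }.

{ e, h, z }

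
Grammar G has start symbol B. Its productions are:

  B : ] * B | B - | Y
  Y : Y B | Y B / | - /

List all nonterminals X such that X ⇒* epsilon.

{ } (none)

No nonterminal has an empty production or an RHS whose symbols are all nullable.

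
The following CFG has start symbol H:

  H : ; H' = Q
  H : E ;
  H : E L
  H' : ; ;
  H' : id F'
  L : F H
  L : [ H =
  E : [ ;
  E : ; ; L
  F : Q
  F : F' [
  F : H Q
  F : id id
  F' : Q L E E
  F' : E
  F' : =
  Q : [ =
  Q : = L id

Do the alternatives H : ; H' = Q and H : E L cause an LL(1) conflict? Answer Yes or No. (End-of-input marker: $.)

Yes

FIRST(; H' = Q) = { ; } and FIRST(E L) = { ;, [ }.
Both contain ;, so the two alternatives are not disjoint — LL(1) conflict.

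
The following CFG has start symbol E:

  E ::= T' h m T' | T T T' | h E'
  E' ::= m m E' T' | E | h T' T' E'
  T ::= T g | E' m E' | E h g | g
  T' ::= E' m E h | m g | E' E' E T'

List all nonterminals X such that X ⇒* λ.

No nonterminal has an empty production or an RHS whose symbols are all nullable.

{ } (none)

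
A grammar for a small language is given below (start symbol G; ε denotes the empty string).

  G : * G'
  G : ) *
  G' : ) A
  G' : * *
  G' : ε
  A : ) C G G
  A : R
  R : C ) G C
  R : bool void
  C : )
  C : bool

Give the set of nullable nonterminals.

Directly nullable (have an ε-production): G'.
No other nonterminal has a production whose RHS symbols are all nullable.

{ G' }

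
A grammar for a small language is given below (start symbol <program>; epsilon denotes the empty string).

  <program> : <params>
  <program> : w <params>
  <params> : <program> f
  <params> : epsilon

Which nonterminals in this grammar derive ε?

{ <params>, <program> }

Directly nullable (have an epsilon-production): <params>.
<program> : <params> with every symbol nullable, so <program> is nullable.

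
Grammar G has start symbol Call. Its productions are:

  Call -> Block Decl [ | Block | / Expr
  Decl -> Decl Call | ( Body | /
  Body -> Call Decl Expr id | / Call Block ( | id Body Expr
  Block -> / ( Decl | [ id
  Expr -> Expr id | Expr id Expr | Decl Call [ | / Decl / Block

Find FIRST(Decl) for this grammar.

{ (, / }

From Decl -> Decl Call: add FIRST(Decl) = { (, / }.
Decl -> ( Body contributes {(}.
Decl -> / contributes {/}.
Union: FIRST(Decl) = { (, / }.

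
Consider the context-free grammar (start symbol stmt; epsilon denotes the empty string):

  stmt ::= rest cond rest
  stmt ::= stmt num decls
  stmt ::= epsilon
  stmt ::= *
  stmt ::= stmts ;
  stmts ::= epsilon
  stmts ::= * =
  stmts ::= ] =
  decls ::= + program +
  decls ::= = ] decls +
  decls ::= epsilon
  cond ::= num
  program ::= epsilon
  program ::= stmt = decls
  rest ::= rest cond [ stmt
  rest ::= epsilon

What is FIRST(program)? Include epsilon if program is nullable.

program ::= epsilon contributes epsilon.
From program ::= stmt = decls: stmt nullable, take FIRST(stmt) ∪ {=} = { *, ;, =, ], num }.
Union: FIRST(program) = { *, ;, =, ], num, epsilon }.

{ *, ;, =, ], num, epsilon }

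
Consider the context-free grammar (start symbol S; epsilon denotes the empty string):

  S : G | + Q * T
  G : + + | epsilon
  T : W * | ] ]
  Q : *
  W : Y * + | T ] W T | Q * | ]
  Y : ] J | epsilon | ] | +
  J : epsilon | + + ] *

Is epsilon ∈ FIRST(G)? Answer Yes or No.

G has an epsilon-production, so G ⇒ epsilon.

Yes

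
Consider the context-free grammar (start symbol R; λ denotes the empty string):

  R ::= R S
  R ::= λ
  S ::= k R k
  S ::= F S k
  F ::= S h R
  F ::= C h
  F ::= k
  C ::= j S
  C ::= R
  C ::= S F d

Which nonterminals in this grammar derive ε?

{ C, R }

Directly nullable (have an λ-production): R.
C ::= R with every symbol nullable, so C is nullable.
No other nonterminal has a production whose RHS symbols are all nullable.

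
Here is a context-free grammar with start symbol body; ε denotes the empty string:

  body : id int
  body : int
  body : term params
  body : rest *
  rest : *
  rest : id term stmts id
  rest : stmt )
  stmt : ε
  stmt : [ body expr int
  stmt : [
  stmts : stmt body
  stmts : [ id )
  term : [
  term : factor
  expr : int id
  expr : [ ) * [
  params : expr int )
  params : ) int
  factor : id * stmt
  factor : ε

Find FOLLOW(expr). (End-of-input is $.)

In stmt : [ body expr int: add FIRST(int) = { int }.
In params : expr int ): add FIRST(int )) = { int }.
Union: FOLLOW(expr) = { int }.

{ int }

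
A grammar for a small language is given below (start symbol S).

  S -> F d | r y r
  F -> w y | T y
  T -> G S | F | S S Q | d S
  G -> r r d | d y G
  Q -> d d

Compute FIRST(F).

{ d, r, w }

F -> w y contributes {w}.
From F -> T y: add FIRST(T) = { d, r, w }.
Union: FIRST(F) = { d, r, w }.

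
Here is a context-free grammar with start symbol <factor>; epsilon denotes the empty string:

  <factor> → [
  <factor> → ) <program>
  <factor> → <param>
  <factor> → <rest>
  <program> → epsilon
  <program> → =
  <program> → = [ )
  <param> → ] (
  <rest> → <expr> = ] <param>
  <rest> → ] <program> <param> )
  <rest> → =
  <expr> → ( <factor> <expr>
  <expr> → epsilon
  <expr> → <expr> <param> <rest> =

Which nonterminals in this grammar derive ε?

Directly nullable (have an epsilon-production): <program>, <expr>.
No other nonterminal has a production whose RHS symbols are all nullable.

{ <expr>, <program> }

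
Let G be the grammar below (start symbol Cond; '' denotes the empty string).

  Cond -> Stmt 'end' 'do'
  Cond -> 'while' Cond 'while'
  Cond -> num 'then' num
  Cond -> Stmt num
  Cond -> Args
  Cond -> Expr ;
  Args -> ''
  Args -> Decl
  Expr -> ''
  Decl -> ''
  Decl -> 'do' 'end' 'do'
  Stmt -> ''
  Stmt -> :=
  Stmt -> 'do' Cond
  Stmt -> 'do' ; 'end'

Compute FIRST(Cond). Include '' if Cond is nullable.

From Cond -> Stmt 'end' 'do': Stmt nullable, take FIRST(Stmt) ∪ {'end'} = { 'do', 'end', := }.
Cond -> 'while' Cond 'while' contributes {'while'}.
Cond -> num 'then' num contributes {num}.
From Cond -> Stmt num: Stmt nullable, take FIRST(Stmt) ∪ {num} = { 'do', :=, num }.
From Cond -> Args: add FIRST(Args) = { 'do', '' } (including '' since Args is nullable).
From Cond -> Expr ;: Expr nullable, take FIRST(Expr) ∪ {;} = { ; }.
Union: FIRST(Cond) = { 'do', 'end', 'while', :=, ;, num, '' }.

{ 'do', 'end', 'while', :=, ;, num, '' }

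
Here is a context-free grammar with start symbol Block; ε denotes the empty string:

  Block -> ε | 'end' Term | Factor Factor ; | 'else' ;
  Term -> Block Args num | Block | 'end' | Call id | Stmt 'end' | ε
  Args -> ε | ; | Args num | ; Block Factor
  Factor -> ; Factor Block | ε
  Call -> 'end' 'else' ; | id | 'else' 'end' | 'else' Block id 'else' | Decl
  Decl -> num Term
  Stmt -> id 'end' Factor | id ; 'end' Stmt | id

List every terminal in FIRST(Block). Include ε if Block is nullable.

Block -> ε contributes ε.
Block -> 'end' Term contributes {'end'}.
From Block -> Factor Factor ;: Factor, Factor nullable, take FIRST(Factor) ∪ FIRST(Factor) ∪ {;} = { ; }.
Block -> 'else' ; contributes {'else'}.
Union: FIRST(Block) = { 'else', 'end', ;, ε }.

{ 'else', 'end', ;, ε }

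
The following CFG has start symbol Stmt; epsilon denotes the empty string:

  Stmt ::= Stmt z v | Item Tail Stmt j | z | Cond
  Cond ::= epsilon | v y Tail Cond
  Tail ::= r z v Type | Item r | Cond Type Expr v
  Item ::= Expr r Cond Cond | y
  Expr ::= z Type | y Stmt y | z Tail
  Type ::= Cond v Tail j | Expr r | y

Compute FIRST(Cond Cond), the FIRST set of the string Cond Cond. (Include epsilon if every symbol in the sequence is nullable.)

Add FIRST(Cond)\{epsilon} = { v }; Cond is nullable, continue.
Add FIRST(Cond)\{epsilon} = { v }; Cond is nullable, continue.
Every symbol is nullable, so include epsilon.

{ v, epsilon }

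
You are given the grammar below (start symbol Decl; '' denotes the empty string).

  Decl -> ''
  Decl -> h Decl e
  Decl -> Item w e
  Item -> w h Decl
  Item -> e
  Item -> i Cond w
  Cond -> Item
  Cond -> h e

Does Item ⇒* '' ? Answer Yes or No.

Nullable nonterminals: Decl.
No production of Item has an RHS whose symbols are all nullable, so Item is not nullable.

No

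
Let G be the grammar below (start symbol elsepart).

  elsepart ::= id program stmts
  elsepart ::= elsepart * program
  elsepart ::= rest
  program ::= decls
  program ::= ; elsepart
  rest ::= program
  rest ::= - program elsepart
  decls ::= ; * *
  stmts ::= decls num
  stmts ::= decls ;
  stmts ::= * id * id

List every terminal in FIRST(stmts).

{ *, ; }

From stmts ::= decls num: add FIRST(decls) = { ; }.
From stmts ::= decls ;: add FIRST(decls) = { ; }.
stmts ::= * id * id contributes {*}.
Union: FIRST(stmts) = { *, ; }.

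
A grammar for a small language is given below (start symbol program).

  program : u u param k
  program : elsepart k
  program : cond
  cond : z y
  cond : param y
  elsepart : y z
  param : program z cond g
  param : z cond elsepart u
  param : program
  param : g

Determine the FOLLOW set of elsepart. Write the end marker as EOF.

{ k, u }

In program : elsepart k: add FIRST(k) = { k }.
In param : z cond elsepart u: add FIRST(u) = { u }.
Union: FOLLOW(elsepart) = { k, u }.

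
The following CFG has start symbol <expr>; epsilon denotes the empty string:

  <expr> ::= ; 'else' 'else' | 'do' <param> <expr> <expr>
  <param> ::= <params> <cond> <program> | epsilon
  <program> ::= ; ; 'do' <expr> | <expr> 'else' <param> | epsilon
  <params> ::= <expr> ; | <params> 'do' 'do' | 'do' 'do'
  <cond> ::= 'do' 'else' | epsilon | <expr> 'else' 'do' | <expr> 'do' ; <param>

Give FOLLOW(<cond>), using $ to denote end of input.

In <param> ::= <params> <cond> <program>: add FIRST(<program>)\{epsilon} = { 'do', ; }.
  Since <program> is nullable, also add FOLLOW(<param>) = { 'do', ; }.
Union: FOLLOW(<cond>) = { 'do', ; }.

{ 'do', ; }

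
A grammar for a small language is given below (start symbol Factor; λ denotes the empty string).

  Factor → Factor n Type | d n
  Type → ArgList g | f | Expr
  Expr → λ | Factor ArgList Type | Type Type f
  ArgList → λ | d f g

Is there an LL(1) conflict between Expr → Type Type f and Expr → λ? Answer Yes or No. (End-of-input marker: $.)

Yes

FIRST(Type Type f) = { d, f, g } and FIRST(λ) = { λ }.
The second alternative is nullable and FOLLOW(Expr) = { $, d, f, g, n } shares d with FIRST of the first — conflict.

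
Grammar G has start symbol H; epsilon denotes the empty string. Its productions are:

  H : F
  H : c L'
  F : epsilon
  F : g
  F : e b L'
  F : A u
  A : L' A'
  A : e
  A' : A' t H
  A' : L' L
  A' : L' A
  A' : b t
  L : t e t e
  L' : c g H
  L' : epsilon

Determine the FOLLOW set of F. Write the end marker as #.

In H : F: F is at the end, add FOLLOW(H) = { #, b, c, e, t, u }.
Union: FOLLOW(F) = { #, b, c, e, t, u }.

{ #, b, c, e, t, u }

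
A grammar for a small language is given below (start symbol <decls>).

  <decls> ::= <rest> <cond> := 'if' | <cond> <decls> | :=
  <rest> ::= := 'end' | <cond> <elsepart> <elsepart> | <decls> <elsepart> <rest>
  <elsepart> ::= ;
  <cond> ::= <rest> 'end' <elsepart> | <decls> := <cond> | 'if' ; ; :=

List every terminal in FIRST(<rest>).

{ 'if', := }

<rest> ::= := 'end' contributes {:=}.
From <rest> ::= <cond> <elsepart> <elsepart>: add FIRST(<cond>) = { 'if', := }.
From <rest> ::= <decls> <elsepart> <rest>: add FIRST(<decls>) = { 'if', := }.
Union: FIRST(<rest>) = { 'if', := }.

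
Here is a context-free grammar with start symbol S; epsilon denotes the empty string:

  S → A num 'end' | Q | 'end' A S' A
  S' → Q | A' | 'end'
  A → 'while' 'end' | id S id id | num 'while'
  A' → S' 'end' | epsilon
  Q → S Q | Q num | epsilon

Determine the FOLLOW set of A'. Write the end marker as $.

In S' → A': A' is at the end, add FOLLOW(S') = { 'end', 'while', id, num }.
Union: FOLLOW(A') = { 'end', 'while', id, num }.

{ 'end', 'while', id, num }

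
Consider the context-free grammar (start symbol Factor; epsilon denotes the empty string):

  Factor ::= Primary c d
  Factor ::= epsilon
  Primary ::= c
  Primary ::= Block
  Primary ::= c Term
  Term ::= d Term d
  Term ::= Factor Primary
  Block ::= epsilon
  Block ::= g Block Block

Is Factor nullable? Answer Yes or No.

Yes

Factor has an epsilon-production, so Factor ⇒ epsilon.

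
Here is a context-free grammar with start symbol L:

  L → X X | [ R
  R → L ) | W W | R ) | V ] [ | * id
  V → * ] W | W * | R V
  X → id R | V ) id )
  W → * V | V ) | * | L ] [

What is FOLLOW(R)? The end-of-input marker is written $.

In L → [ R: R is at the end, add FOLLOW(L) = { $, ), ] }.
In R → R ): add FIRST()) = { ) }.
In V → R V: add FIRST(V) = { *, [, id }.
In X → id R: R is at the end, add FOLLOW(X) = { $, ), *, [, ], id }.
Union: FOLLOW(R) = { $, ), *, [, ], id }.

{ $, ), *, [, ], id }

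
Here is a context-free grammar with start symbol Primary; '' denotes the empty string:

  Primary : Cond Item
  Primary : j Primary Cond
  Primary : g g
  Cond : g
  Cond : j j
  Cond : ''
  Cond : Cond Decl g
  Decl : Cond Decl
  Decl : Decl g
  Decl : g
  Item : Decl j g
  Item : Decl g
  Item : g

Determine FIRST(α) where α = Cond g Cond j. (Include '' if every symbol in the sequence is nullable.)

Add FIRST(Cond)\{''} = { g, j }; Cond is nullable, continue.
g is a terminal; add {g} and stop.

{ g, j }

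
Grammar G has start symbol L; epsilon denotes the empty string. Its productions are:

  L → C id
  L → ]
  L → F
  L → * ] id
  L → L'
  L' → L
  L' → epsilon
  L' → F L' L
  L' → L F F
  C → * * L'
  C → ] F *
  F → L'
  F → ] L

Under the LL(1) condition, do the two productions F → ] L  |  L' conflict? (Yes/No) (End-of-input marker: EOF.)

FIRST(] L) = { ] } and FIRST(L') = { *, ], epsilon }.
Both contain ], so the two alternatives are not disjoint — LL(1) conflict.

Yes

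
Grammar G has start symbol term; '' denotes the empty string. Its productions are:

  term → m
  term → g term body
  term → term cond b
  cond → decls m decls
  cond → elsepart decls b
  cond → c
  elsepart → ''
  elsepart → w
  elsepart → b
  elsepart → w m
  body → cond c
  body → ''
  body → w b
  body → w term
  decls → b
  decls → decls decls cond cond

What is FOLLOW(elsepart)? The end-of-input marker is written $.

In cond → elsepart decls b: add FIRST(decls b) = { b }.
Union: FOLLOW(elsepart) = { b }.

{ b }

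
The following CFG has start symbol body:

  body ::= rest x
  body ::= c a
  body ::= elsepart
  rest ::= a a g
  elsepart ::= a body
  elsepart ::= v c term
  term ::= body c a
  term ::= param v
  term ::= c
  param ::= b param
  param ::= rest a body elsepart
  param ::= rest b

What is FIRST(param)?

{ a, b }

param ::= b param contributes {b}.
From param ::= rest a body elsepart: add FIRST(rest) = { a }.
From param ::= rest b: add FIRST(rest) = { a }.
Union: FIRST(param) = { a, b }.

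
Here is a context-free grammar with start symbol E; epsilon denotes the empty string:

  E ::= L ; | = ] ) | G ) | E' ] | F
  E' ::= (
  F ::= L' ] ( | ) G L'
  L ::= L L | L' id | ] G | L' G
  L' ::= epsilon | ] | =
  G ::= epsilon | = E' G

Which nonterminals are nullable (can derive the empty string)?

{ G, L, L' }

Directly nullable (have an epsilon-production): L', G.
L ::= L L with every symbol nullable, so L is nullable.
No other nonterminal has a production whose RHS symbols are all nullable.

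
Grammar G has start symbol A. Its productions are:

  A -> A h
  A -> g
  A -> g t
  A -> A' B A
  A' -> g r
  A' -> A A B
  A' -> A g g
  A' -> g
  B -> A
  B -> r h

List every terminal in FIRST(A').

A' -> g r contributes {g}.
From A' -> A A B: add FIRST(A) = { g }.
From A' -> A g g: add FIRST(A) = { g }.
A' -> g contributes {g}.
Union: FIRST(A') = { g }.

{ g }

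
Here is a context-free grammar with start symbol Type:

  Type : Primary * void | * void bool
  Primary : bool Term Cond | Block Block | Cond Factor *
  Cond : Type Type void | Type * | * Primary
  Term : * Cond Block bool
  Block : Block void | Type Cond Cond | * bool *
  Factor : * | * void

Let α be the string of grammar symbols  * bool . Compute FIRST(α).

{ * }

* is a terminal; add {*} and stop.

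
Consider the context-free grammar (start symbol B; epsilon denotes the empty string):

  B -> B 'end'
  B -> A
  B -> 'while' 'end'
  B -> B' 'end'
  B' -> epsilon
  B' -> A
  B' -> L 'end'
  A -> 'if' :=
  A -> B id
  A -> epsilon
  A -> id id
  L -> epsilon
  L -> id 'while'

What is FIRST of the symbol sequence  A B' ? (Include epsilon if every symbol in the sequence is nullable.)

Add FIRST(A)\{epsilon} = { 'end', 'if', 'while', id }; A is nullable, continue.
Add FIRST(B')\{epsilon} = { 'end', 'if', 'while', id }; B' is nullable, continue.
Every symbol is nullable, so include epsilon.

{ 'end', 'if', 'while', id, epsilon }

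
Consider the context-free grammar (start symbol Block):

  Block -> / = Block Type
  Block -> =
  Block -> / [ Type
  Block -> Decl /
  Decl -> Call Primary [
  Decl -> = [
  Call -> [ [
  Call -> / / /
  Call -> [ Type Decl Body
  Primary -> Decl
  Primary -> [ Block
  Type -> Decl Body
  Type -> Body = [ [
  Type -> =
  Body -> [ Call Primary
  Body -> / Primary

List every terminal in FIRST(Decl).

From Decl -> Call Primary [: add FIRST(Call) = { /, [ }.
Decl -> = [ contributes {=}.
Union: FIRST(Decl) = { /, =, [ }.

{ /, =, [ }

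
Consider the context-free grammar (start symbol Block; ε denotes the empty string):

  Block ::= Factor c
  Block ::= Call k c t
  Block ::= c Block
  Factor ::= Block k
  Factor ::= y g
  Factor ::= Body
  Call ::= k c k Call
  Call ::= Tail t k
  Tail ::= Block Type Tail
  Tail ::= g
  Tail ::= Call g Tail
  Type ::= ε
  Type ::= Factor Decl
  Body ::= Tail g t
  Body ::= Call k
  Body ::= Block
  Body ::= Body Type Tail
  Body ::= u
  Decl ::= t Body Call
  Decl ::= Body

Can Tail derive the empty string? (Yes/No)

Nullable nonterminals: Type.
No production of Tail has an RHS whose symbols are all nullable, so Tail is not nullable.

No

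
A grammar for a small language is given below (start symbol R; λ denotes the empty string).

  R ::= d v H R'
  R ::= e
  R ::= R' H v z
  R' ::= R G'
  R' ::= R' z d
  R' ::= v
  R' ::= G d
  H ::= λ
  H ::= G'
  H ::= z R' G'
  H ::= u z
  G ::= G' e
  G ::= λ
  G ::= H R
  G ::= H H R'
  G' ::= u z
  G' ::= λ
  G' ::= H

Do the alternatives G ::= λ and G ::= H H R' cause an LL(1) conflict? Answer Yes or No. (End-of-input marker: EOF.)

FIRST(λ) = { λ } and FIRST(H H R') = { d, e, u, v, z }.
The first alternative is nullable and FOLLOW(G) = { d } shares d with FIRST of the second — conflict.

Yes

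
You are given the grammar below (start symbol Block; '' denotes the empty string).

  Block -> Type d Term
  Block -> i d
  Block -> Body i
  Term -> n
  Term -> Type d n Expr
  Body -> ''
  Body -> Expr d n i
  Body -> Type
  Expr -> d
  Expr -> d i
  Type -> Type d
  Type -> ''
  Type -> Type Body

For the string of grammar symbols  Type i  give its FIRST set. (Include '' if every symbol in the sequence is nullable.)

{ d, i }

Add FIRST(Type)\{''} = { d }; Type is nullable, continue.
i is a terminal; add {i} and stop.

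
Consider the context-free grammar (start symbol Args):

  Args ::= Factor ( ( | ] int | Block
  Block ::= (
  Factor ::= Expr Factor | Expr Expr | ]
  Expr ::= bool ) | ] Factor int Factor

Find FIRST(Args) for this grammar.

From Args ::= Factor ( (: add FIRST(Factor) = { ], bool }.
Args ::= ] int contributes {]}.
From Args ::= Block: add FIRST(Block) = { ( }.
Union: FIRST(Args) = { (, ], bool }.

{ (, ], bool }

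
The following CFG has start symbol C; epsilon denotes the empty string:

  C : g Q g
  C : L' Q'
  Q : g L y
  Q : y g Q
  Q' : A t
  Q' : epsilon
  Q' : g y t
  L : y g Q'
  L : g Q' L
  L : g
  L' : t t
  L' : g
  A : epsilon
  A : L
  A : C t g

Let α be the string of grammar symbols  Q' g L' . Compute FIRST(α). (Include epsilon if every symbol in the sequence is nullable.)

Add FIRST(Q')\{epsilon} = { g, t, y }; Q' is nullable, continue.
g is a terminal; add {g} and stop.

{ g, t, y }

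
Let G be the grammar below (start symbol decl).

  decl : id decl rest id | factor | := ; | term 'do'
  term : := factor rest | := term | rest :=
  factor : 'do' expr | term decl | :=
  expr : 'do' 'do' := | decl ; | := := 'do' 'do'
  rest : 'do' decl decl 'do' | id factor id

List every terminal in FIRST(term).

{ 'do', :=, id }

term : := factor rest contributes {:=}.
term : := term contributes {:=}.
From term : rest :=: add FIRST(rest) = { 'do', id }.
Union: FIRST(term) = { 'do', :=, id }.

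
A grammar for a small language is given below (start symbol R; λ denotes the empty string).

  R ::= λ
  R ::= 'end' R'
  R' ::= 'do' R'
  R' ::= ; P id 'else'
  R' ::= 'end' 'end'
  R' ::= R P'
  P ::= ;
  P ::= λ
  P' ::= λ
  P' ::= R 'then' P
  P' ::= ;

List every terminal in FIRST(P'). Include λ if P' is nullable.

{ 'end', 'then', ;, λ }

P' ::= λ contributes λ.
From P' ::= R 'then' P: R nullable, take FIRST(R) ∪ {'then'} = { 'end', 'then' }.
P' ::= ; contributes {;}.
Union: FIRST(P') = { 'end', 'then', ;, λ }.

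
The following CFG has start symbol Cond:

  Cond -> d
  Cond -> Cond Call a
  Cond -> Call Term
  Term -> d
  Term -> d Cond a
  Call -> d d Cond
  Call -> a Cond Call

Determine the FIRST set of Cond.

Cond -> d contributes {d}.
From Cond -> Cond Call a: add FIRST(Cond) = { a, d }.
From Cond -> Call Term: add FIRST(Call) = { a, d }.
Union: FIRST(Cond) = { a, d }.

{ a, d }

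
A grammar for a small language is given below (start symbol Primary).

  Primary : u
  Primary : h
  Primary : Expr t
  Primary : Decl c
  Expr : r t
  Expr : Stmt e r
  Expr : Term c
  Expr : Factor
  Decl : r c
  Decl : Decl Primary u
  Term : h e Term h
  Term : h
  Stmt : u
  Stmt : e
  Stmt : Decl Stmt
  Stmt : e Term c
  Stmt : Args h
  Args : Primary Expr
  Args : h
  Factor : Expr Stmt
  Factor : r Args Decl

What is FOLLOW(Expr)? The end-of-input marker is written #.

In Primary : Expr t: add FIRST(t) = { t }.
In Args : Primary Expr: Expr is at the end, add FOLLOW(Args) = { h, r }.
In Factor : Expr Stmt: add FIRST(Stmt) = { e, h, r, u }.
Union: FOLLOW(Expr) = { e, h, r, t, u }.

{ e, h, r, t, u }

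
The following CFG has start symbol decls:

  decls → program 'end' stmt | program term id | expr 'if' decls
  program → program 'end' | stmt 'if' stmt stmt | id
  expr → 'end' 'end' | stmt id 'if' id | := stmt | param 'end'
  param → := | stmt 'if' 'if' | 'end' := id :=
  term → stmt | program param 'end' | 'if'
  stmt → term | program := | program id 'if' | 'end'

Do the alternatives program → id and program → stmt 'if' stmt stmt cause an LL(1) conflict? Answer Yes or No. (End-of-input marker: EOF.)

Yes

FIRST(id) = { id } and FIRST(stmt 'if' stmt stmt) = { 'end', 'if', id }.
Both contain id, so the two alternatives are not disjoint — LL(1) conflict.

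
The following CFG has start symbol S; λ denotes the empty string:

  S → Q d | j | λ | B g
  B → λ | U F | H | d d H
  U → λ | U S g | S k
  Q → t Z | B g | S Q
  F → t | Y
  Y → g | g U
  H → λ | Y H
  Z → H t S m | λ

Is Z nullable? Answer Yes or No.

Z has an λ-production, so Z ⇒ λ.

Yes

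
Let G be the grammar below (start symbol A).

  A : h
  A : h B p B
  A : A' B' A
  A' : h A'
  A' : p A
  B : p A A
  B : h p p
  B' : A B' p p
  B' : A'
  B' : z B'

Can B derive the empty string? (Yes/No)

No

No nonterminal in this grammar is nullable.
No production of B has an RHS whose symbols are all nullable, so B is not nullable.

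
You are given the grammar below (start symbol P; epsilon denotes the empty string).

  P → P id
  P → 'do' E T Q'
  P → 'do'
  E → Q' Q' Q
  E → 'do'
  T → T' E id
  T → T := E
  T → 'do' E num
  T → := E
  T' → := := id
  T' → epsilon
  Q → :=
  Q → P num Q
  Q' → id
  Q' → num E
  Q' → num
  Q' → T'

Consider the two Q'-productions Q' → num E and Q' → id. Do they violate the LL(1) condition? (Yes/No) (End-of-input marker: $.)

FIRST(num E) = { num } and FIRST(id) = { id }.
The FIRST sets are disjoint and neither alternative is nullable — no conflict.

No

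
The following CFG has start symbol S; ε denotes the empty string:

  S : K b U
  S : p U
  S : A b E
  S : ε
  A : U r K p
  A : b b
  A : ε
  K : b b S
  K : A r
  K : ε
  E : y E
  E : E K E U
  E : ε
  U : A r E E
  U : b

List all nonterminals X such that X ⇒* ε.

{ A, E, K, S }

Directly nullable (have an ε-production): S, A, K, E.
No other nonterminal has a production whose RHS symbols are all nullable.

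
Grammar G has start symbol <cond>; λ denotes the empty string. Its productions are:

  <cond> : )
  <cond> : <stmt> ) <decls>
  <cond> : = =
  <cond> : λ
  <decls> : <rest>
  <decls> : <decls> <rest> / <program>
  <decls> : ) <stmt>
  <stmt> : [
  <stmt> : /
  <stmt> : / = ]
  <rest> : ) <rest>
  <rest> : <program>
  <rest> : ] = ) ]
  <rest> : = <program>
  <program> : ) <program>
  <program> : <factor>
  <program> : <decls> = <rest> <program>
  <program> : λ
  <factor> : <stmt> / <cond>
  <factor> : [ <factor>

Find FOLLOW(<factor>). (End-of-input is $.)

{ $, ), /, =, [, ] }

In <program> : <factor>: <factor> is at the end, add FOLLOW(<program>) = { $, ), /, =, [, ] }.
In <factor> : [ <factor>: <factor> is at the end, add FOLLOW(<factor>) = { $, ), /, =, [, ] }.
Union: FOLLOW(<factor>) = { $, ), /, =, [, ] }.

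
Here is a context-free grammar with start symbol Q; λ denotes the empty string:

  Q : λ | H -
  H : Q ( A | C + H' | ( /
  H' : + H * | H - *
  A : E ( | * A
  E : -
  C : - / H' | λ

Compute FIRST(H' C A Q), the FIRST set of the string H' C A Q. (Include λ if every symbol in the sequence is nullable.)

{ (, +, - }

Add FIRST(H') = { (, +, - }; H' is not nullable, stop.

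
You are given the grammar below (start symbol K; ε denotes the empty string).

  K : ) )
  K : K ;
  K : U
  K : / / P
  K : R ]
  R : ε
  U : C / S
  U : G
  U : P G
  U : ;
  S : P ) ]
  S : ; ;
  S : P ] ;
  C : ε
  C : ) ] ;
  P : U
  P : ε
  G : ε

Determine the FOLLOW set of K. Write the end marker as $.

K is the start symbol, so $ ∈ FOLLOW(K).
In K : K ;: add FIRST(;) = { ; }.
Union: FOLLOW(K) = { $, ; }.

{ $, ; }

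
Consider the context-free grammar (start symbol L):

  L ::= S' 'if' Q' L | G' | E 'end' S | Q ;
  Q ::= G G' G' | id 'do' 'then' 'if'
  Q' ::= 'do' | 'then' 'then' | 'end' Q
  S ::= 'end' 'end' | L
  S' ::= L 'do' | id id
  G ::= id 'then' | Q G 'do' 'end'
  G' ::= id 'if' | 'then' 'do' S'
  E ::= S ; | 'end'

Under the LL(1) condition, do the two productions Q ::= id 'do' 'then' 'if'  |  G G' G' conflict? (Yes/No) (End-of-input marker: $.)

Yes

FIRST(id 'do' 'then' 'if') = { id } and FIRST(G G' G') = { id }.
Both contain id, so the two alternatives are not disjoint — LL(1) conflict.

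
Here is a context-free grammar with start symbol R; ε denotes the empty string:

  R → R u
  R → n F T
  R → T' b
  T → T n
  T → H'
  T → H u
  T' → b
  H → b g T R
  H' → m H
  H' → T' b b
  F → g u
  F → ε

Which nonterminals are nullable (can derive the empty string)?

{ F }

Directly nullable (have an ε-production): F.
No other nonterminal has a production whose RHS symbols are all nullable.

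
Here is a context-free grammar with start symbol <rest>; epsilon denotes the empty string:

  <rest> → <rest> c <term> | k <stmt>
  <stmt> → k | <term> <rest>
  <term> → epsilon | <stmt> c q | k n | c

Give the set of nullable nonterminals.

{ <term> }

Directly nullable (have an epsilon-production): <term>.
No other nonterminal has a production whose RHS symbols are all nullable.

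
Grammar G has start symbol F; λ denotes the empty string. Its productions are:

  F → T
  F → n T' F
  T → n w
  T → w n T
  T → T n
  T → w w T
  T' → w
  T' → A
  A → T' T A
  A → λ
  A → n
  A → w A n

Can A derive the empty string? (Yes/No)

Yes

A has an λ-production, so A ⇒ λ.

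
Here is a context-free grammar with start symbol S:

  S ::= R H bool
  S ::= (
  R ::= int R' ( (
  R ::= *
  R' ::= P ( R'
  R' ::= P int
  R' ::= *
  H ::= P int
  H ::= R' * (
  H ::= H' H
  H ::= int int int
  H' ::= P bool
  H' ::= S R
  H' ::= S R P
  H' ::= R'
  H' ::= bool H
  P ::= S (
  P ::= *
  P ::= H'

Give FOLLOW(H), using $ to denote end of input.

In S ::= R H bool: add FIRST(bool) = { bool }.
In H ::= H' H: H is at the end, add FOLLOW(H) = { (, *, bool, int }.
In H' ::= bool H: H is at the end, add FOLLOW(H') = { (, *, bool, int }.
Union: FOLLOW(H) = { (, *, bool, int }.

{ (, *, bool, int }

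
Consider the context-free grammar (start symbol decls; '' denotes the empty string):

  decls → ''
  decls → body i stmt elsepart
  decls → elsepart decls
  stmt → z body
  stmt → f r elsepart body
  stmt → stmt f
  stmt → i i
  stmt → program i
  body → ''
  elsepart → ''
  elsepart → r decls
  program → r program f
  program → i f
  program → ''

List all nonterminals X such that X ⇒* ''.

{ body, decls, elsepart, program }

Directly nullable (have an ''-production): decls, body, elsepart, program.
No other nonterminal has a production whose RHS symbols are all nullable.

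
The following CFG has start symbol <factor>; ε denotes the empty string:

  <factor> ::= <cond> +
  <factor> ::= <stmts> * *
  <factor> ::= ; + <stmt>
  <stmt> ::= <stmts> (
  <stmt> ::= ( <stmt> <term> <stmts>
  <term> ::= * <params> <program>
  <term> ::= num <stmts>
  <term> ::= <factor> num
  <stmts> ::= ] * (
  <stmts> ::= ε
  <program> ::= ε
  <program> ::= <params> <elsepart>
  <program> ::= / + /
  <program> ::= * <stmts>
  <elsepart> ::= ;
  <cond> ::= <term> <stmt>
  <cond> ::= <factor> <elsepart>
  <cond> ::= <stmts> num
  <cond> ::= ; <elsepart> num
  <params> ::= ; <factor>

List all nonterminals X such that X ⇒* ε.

Directly nullable (have an ε-production): <stmts>, <program>.
No other nonterminal has a production whose RHS symbols are all nullable.

{ <program>, <stmts> }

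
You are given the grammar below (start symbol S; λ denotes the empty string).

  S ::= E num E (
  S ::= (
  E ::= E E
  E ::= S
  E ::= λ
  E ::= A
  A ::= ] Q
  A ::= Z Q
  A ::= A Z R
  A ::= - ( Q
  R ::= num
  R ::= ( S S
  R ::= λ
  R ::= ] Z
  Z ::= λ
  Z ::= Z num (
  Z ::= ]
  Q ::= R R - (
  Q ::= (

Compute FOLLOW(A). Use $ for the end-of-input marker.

{ (, -, ], num }

In E ::= A: A is at the end, add FOLLOW(E) = { (, -, ], num }.
In A ::= A Z R: add FIRST(Z R)\{λ} = { (, ], num }.
  Since Z R is nullable, also add FOLLOW(A) = { (, -, ], num }.
Union: FOLLOW(A) = { (, -, ], num }.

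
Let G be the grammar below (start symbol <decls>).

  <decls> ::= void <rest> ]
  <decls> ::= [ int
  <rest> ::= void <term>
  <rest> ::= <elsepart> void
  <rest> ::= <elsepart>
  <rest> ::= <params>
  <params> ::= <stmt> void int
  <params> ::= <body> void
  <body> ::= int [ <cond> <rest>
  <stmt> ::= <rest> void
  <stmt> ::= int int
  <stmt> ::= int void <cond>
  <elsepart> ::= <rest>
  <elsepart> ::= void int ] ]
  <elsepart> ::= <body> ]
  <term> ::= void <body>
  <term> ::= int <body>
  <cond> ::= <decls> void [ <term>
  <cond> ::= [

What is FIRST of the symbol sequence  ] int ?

] is a terminal; add {]} and stop.

{ ] }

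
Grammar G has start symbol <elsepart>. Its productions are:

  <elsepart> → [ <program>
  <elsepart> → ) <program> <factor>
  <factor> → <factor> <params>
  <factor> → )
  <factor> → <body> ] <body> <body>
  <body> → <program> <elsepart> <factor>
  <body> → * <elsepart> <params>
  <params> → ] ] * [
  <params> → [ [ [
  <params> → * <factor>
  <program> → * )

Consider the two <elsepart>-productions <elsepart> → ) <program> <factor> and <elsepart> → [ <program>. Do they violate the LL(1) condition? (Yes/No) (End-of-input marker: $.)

No

FIRST() <program> <factor>) = { ) } and FIRST([ <program>) = { [ }.
The FIRST sets are disjoint and neither alternative is nullable — no conflict.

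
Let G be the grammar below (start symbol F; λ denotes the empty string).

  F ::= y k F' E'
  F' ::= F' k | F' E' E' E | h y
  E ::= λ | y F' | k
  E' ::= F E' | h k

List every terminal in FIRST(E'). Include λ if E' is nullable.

From E' ::= F E': add FIRST(F) = { y }.
E' ::= h k contributes {h}.
Union: FIRST(E') = { h, y }.

{ h, y }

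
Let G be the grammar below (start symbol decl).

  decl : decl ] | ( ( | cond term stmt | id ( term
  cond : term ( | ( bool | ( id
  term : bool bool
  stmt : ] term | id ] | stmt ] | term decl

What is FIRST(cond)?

{ (, bool }

From cond : term (: add FIRST(term) = { bool }.
cond : ( bool contributes {(}.
cond : ( id contributes {(}.
Union: FIRST(cond) = { (, bool }.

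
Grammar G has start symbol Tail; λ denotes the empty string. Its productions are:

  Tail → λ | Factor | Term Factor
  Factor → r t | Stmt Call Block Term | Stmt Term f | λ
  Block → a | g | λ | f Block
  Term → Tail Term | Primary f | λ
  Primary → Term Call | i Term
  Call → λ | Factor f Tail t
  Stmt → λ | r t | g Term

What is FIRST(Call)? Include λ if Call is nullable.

Call → λ contributes λ.
From Call → Factor f Tail t: Factor nullable, take FIRST(Factor) ∪ {f} = { a, f, g, i, r }.
Union: FIRST(Call) = { a, f, g, i, r, λ }.

{ a, f, g, i, r, λ }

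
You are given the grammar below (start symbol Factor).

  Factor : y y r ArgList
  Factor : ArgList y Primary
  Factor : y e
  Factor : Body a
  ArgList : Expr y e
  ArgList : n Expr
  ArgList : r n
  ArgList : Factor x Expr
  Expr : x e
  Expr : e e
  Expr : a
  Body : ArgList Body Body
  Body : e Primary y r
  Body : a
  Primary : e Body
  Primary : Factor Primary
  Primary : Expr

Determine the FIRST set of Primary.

{ a, e, n, r, x, y }

Primary : e Body contributes {e}.
From Primary : Factor Primary: add FIRST(Factor) = { a, e, n, r, x, y }.
From Primary : Expr: add FIRST(Expr) = { a, e, x }.
Union: FIRST(Primary) = { a, e, n, r, x, y }.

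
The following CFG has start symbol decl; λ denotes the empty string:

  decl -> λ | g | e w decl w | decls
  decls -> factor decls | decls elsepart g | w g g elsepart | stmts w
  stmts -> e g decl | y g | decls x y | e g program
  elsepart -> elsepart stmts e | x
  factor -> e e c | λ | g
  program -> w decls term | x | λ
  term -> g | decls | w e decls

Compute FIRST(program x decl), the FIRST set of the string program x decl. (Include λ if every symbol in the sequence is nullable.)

{ w, x }

Add FIRST(program)\{λ} = { w, x }; program is nullable, continue.
x is a terminal; add {x} and stop.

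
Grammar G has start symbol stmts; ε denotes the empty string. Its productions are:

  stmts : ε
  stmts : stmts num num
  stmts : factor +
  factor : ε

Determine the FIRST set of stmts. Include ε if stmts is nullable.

stmts : ε contributes ε.
From stmts : stmts num num: stmts nullable, take FIRST(stmts) ∪ {num} = { +, num }.
From stmts : factor +: factor nullable, take FIRST(factor) ∪ {+} = { + }.
Union: FIRST(stmts) = { +, num, ε }.

{ +, num, ε }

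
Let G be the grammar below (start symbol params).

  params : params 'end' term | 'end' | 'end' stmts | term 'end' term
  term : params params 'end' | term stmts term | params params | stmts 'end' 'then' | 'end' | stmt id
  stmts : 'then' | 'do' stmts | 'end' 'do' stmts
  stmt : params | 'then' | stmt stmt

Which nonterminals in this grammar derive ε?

No nonterminal has an empty production or an RHS whose symbols are all nullable.

{ } (none)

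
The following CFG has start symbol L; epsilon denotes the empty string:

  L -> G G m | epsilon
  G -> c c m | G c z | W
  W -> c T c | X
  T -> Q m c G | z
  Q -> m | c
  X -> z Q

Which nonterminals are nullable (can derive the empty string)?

Directly nullable (have an epsilon-production): L.
No other nonterminal has a production whose RHS symbols are all nullable.

{ L }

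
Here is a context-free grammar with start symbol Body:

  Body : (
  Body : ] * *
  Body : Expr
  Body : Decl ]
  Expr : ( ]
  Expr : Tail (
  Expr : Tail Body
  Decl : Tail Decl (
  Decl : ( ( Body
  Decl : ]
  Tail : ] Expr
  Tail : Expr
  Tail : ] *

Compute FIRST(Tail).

{ (, ] }

Tail : ] Expr contributes {]}.
From Tail : Expr: add FIRST(Expr) = { (, ] }.
Tail : ] * contributes {]}.
Union: FIRST(Tail) = { (, ] }.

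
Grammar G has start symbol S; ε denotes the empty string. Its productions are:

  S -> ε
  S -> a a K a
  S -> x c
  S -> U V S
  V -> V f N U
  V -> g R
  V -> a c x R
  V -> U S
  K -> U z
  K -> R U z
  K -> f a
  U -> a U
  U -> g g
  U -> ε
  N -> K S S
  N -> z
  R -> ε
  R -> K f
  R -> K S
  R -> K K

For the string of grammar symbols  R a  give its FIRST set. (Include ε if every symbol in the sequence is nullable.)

{ a, f, g, z }

Add FIRST(R)\{ε} = { a, f, g, z }; R is nullable, continue.
a is a terminal; add {a} and stop.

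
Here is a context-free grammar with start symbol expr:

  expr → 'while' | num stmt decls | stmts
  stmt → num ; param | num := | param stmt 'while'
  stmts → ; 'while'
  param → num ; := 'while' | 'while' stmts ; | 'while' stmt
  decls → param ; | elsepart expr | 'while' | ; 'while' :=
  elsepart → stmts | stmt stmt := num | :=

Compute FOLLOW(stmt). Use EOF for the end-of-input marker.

{ 'while', :=, ;, num }

In expr → num stmt decls: add FIRST(decls) = { 'while', :=, ;, num }.
In stmt → param stmt 'while': add FIRST('while') = { 'while' }.
In param → 'while' stmt: stmt is at the end, add FOLLOW(param) = { 'while', :=, ;, num }.
In elsepart → stmt stmt := num: add FIRST(stmt := num) = { 'while', num }.
In elsepart → stmt stmt := num: add FIRST(:= num) = { := }.
Union: FOLLOW(stmt) = { 'while', :=, ;, num }.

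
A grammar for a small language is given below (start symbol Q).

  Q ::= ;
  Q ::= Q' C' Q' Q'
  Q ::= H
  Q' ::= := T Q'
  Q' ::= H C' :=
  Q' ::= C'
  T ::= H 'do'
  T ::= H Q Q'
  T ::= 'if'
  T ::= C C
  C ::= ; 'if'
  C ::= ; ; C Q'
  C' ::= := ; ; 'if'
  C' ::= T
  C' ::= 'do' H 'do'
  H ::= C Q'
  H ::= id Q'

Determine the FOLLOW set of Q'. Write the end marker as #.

{ #, 'do', 'if', :=, ;, id }

In Q ::= Q' C' Q' Q': add FIRST(C' Q' Q') = { 'do', 'if', :=, ;, id }.
In Q ::= Q' C' Q' Q': add FIRST(Q') = { 'do', 'if', :=, ;, id }.
In Q ::= Q' C' Q' Q': Q' is at the end, add FOLLOW(Q) = { #, 'do', 'if', :=, ;, id }.
In Q' ::= := T Q': Q' is at the end, add FOLLOW(Q') = { #, 'do', 'if', :=, ;, id }.
In T ::= H Q Q': Q' is at the end, add FOLLOW(T) = { #, 'do', 'if', :=, ;, id }.
In C ::= ; ; C Q': Q' is at the end, add FOLLOW(C) = { #, 'do', 'if', :=, ;, id }.
In H ::= C Q': Q' is at the end, add FOLLOW(H) = { #, 'do', 'if', :=, ;, id }.
In H ::= id Q': Q' is at the end, add FOLLOW(H) = { #, 'do', 'if', :=, ;, id }.
Union: FOLLOW(Q') = { #, 'do', 'if', :=, ;, id }.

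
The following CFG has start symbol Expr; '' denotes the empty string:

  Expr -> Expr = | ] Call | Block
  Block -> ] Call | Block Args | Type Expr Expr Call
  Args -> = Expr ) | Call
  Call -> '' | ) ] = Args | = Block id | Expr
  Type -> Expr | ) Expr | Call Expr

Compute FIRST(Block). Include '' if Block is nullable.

Block -> ] Call contributes {]}.
From Block -> Block Args: add FIRST(Block) = { ), =, ] }.
From Block -> Type Expr Expr Call: add FIRST(Type) = { ), =, ] }.
Union: FIRST(Block) = { ), =, ] }.

{ ), =, ] }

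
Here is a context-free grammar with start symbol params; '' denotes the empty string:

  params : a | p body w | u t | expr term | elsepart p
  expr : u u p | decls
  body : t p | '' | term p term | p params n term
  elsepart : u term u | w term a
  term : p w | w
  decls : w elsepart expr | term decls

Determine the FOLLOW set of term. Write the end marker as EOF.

{ EOF, a, n, p, u, w }

In params : expr term: term is at the end, add FOLLOW(params) = { EOF, n }.
In body : term p term: add FIRST(p term) = { p }.
In body : term p term: term is at the end, add FOLLOW(body) = { w }.
In body : p params n term: term is at the end, add FOLLOW(body) = { w }.
In elsepart : u term u: add FIRST(u) = { u }.
In elsepart : w term a: add FIRST(a) = { a }.
In decls : term decls: add FIRST(decls) = { p, w }.
Union: FOLLOW(term) = { EOF, a, n, p, u, w }.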